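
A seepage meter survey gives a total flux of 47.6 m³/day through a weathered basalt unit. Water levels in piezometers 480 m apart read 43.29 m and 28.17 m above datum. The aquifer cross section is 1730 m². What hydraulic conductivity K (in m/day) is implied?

0.873

Hydraulic gradient i = (43.29 − 28.17) / 480 = 15.12 / 480 = 0.03150.
From Q = K·A·i, K = Q / (A·i) = 47.6 / (1730 × 0.03150) = 0.8735 m/day.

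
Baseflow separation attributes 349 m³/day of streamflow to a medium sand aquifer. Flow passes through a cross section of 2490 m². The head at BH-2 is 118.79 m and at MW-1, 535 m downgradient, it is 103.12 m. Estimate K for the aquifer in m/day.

Hydraulic gradient i = (118.79 − 103.12) / 535 = 15.67 / 535 = 0.02929.
From Q = K·A·i, K = Q / (A·i) = 349 / (2490 × 0.02929) = 4.785 m/day.

4.79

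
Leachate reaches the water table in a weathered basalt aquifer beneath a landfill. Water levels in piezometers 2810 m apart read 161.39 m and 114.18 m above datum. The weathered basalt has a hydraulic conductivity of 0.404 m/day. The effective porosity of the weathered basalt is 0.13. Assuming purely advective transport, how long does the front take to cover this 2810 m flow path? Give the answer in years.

Hydraulic gradient i = (161.39 − 114.18) / 2810 = 47.21 / 2810 = 0.01680.
Darcy flux q = K · i = 0.4040 × 0.01680 = 0.006787 m/day.
Seepage velocity v = q / n_e = 0.006787 / 0.13 = 0.05221 m/day.
Travel time t = L / v = 2810 / 0.05221 = 53820 days = 147.4 years.

147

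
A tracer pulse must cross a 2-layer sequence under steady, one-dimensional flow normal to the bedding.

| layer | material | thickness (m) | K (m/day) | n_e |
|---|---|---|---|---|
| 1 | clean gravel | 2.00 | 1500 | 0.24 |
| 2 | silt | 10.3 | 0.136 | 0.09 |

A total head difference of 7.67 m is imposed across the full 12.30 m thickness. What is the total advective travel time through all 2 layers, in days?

With flow normal to the layers, continuity requires the same specific discharge q through every layer.
Σ(b_i/K_i) = 2.00/1500 + 10.3/0.136 = 75.74 d.
q = Δh / Σ(b_i/K_i) = 7.67 / 75.74 = 0.1013 m/day.
In each layer the seepage velocity is v_i = q/n_i, so the layer transit time is t_i = b_i·n_i / q:
  layer 1 (clean gravel): t_1 = 2.00 × 0.24 / 0.1013 = 4.740 d
  layer 2 (silt): t_2 = 10.3 × 0.09 / 0.1013 = 9.154 d
Total t = Σ t_i = 13.89 days.

13.9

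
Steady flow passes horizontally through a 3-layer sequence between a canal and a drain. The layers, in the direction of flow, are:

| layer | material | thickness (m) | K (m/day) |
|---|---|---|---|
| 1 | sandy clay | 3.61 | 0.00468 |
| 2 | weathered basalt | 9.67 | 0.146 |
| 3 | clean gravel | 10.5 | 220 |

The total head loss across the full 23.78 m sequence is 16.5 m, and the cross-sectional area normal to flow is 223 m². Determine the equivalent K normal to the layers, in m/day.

Flow is perpendicular to layering, so the layers act in series and the equivalent K is the thickness-weighted harmonic mean.
Total thickness L = 3.61 + 9.67 + 10.5 = 23.78 m.
Σ(b_i/K_i) = 3.61/0.00468 + 9.67/0.146 + 10.5/220 = 837.6 d.
K_eq = L / Σ(b_i/K_i) = 23.78 / 837.6 = 0.02839 m/day.

0.0284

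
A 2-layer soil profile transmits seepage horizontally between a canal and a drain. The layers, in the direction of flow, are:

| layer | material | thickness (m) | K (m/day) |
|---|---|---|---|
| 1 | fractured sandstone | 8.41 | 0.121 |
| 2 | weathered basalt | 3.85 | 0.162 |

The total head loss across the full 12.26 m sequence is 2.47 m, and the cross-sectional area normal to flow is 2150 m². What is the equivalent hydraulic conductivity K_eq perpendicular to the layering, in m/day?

0.131

Flow is perpendicular to layering, so the layers act in series and the equivalent K is the thickness-weighted harmonic mean.
Total thickness L = 8.41 + 3.85 = 12.26 m.
Σ(b_i/K_i) = 8.41/0.121 + 3.85/0.162 = 93.27 d.
K_eq = L / Σ(b_i/K_i) = 12.26 / 93.27 = 0.1314 m/day.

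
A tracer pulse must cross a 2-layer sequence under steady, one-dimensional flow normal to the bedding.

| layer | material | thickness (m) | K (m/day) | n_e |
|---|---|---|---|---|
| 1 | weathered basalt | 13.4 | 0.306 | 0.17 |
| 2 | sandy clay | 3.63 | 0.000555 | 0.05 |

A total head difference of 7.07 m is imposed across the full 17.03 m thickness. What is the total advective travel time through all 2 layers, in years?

6.27

With flow normal to the layers, continuity requires the same specific discharge q through every layer.
Σ(b_i/K_i) = 13.4/0.306 + 3.63/0.000555 = 6584 d.
q = Δh / Σ(b_i/K_i) = 7.07 / 6584 = 0.001074 m/day.
In each layer the seepage velocity is v_i = q/n_i, so the layer transit time is t_i = b_i·n_i / q:
  layer 1 (weathered basalt): t_1 = 13.4 × 0.17 / 0.001074 = 2122 d
  layer 2 (sandy clay): t_2 = 3.63 × 0.05 / 0.001074 = 169.0 d
Total t = Σ t_i = 2291 days = 6.271 years.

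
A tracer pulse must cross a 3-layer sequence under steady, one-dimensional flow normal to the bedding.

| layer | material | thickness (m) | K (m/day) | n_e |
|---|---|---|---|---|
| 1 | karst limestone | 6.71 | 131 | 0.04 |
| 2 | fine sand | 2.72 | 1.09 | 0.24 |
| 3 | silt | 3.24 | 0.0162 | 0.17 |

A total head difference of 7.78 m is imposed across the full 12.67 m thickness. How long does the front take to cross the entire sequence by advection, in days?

With flow normal to the layers, continuity requires the same specific discharge q through every layer.
Σ(b_i/K_i) = 6.71/131 + 2.72/1.09 + 3.24/0.0162 = 202.5 d.
q = Δh / Σ(b_i/K_i) = 7.78 / 202.5 = 0.03841 m/day.
In each layer the seepage velocity is v_i = q/n_i, so the layer transit time is t_i = b_i·n_i / q:
  layer 1 (karst limestone): t_1 = 6.71 × 0.04 / 0.03841 = 6.988 d
  layer 2 (fine sand): t_2 = 2.72 × 0.24 / 0.03841 = 17.00 d
  layer 3 (silt): t_3 = 3.24 × 0.17 / 0.03841 = 14.34 d
Total t = Σ t_i = 38.32 days.

38.3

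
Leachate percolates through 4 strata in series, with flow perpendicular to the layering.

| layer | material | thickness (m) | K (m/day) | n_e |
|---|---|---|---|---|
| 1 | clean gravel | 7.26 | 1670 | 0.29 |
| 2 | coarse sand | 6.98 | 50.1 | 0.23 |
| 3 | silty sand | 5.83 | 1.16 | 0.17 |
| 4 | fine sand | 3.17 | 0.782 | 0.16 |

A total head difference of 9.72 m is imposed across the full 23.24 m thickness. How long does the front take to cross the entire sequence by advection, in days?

4.94

With flow normal to the layers, continuity requires the same specific discharge q through every layer.
Σ(b_i/K_i) = 7.26/1670 + 6.98/50.1 + 5.83/1.16 + 3.17/0.782 = 9.223 d.
q = Δh / Σ(b_i/K_i) = 9.72 / 9.223 = 1.054 m/day.
In each layer the seepage velocity is v_i = q/n_i, so the layer transit time is t_i = b_i·n_i / q:
  layer 1 (clean gravel): t_1 = 7.26 × 0.29 / 1.054 = 1.998 d
  layer 2 (coarse sand): t_2 = 6.98 × 0.23 / 1.054 = 1.523 d
  layer 3 (silty sand): t_3 = 5.83 × 0.17 / 1.054 = 0.9404 d
  layer 4 (fine sand): t_4 = 3.17 × 0.16 / 1.054 = 0.4813 d
Total t = Σ t_i = 4.943 days.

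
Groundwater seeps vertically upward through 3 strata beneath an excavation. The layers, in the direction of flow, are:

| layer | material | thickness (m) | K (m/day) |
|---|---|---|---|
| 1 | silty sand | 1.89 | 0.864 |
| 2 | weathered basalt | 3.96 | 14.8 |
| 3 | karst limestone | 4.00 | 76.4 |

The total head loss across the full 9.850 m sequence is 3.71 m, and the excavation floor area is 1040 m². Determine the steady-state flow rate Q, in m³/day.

Flow is perpendicular to layering, so the layers act in series and the equivalent K is the thickness-weighted harmonic mean.
Total thickness L = 1.89 + 3.96 + 4.00 = 9.850 m.
Σ(b_i/K_i) = 1.89/0.864 + 3.96/14.8 + 4.00/76.4 = 2.507 d.
K_eq = L / Σ(b_i/K_i) = 9.850 / 2.507 = 3.928 m/day.
Q = K_eq · A · (Δh/L) = 3.928 × 1040 × (3.71/9.850) = 1539 m³/day.

1540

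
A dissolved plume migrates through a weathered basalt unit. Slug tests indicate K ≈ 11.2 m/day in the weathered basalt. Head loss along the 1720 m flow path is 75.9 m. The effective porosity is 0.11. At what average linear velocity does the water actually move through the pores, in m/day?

Hydraulic gradient i = Δh / L = 75.9 / 1720 = 0.04413.
Darcy flux q = K · i = 11.20 × 0.04413 = 0.4942 m/day.
Seepage velocity v = q / n_e = 0.4942 / 0.11 = 4.493 m/day.

4.49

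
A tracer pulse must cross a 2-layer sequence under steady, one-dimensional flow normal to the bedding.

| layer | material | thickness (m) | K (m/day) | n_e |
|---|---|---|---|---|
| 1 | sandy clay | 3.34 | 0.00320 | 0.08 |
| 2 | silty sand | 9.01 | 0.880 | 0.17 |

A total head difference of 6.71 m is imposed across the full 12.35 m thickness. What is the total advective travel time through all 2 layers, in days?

283

With flow normal to the layers, continuity requires the same specific discharge q through every layer.
Σ(b_i/K_i) = 3.34/0.00320 + 9.01/0.880 = 1054 d.
q = Δh / Σ(b_i/K_i) = 6.71 / 1054 = 0.006366 m/day.
In each layer the seepage velocity is v_i = q/n_i, so the layer transit time is t_i = b_i·n_i / q:
  layer 1 (sandy clay): t_1 = 3.34 × 0.08 / 0.006366 = 41.97 d
  layer 2 (silty sand): t_2 = 9.01 × 0.17 / 0.006366 = 240.6 d
Total t = Σ t_i = 282.6 days.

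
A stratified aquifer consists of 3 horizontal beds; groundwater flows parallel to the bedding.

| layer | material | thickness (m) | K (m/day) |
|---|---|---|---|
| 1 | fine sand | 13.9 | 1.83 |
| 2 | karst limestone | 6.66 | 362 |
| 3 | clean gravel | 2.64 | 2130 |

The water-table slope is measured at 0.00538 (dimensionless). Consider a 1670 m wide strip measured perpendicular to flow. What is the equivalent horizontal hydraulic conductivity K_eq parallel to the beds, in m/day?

Flow is parallel to layering, so each bed carries its own Darcy discharge and the transmissivities add.
Σ(K_i·b_i) = 1.83×13.9 + 362×6.66 + 2130×2.64 = 8060 m²/day.
Total thickness b = 23.20 m, so K_eq = Σ(K_i·b_i)/b = 347.4 m/day.

347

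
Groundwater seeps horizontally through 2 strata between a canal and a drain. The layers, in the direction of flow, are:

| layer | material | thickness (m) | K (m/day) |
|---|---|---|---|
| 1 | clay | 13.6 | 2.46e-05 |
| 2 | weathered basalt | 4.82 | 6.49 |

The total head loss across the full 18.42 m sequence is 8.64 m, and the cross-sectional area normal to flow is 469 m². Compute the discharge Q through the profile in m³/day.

0.00733

Flow is perpendicular to layering, so the layers act in series and the equivalent K is the thickness-weighted harmonic mean.
Total thickness L = 13.6 + 4.82 = 18.42 m.
Σ(b_i/K_i) = 13.6/2.46e-05 + 4.82/6.49 = 5.528e+05 d.
K_eq = L / Σ(b_i/K_i) = 18.42 / 5.528e+05 = 3.332e-05 m/day.
Q = K_eq · A · (Δh/L) = 3.332e-05 × 469 × (8.64/18.42) = 0.007330 m³/day.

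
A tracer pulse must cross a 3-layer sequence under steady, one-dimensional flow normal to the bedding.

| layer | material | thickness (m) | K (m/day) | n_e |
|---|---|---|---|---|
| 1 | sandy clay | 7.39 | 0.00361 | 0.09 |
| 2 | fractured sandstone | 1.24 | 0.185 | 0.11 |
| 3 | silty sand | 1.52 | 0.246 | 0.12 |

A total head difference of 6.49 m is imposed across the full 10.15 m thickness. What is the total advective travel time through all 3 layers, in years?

With flow normal to the layers, continuity requires the same specific discharge q through every layer.
Σ(b_i/K_i) = 7.39/0.00361 + 1.24/0.185 + 1.52/0.246 = 2060 d.
q = Δh / Σ(b_i/K_i) = 6.49 / 2060 = 0.003151 m/day.
In each layer the seepage velocity is v_i = q/n_i, so the layer transit time is t_i = b_i·n_i / q:
  layer 1 (sandy clay): t_1 = 7.39 × 0.09 / 0.003151 = 211.1 d
  layer 2 (fractured sandstone): t_2 = 1.24 × 0.11 / 0.003151 = 43.29 d
  layer 3 (silty sand): t_3 = 1.52 × 0.12 / 0.003151 = 57.90 d
Total t = Σ t_i = 312.3 days = 0.8550 years.

0.855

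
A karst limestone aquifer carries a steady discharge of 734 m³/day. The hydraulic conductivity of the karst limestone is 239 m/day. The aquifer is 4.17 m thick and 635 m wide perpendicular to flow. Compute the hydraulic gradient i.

0.00116

Cross-sectional area A = 635 × 4.17 = 2648 m².
From Q = K·A·i, i = Q / (K·A) = 734 / (239.0 × 2648) = 0.001160.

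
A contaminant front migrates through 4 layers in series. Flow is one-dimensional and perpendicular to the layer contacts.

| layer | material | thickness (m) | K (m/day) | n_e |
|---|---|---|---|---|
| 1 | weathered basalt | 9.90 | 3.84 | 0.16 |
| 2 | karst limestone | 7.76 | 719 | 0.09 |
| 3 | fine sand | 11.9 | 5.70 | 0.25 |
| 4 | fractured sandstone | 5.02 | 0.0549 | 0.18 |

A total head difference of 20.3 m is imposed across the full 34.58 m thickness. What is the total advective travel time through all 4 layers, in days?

With flow normal to the layers, continuity requires the same specific discharge q through every layer.
Σ(b_i/K_i) = 9.90/3.84 + 7.76/719 + 11.9/5.70 + 5.02/0.0549 = 96.12 d.
q = Δh / Σ(b_i/K_i) = 20.3 / 96.12 = 0.2112 m/day.
In each layer the seepage velocity is v_i = q/n_i, so the layer transit time is t_i = b_i·n_i / q:
  layer 1 (weathered basalt): t_1 = 9.90 × 0.16 / 0.2112 = 7.500 d
  layer 2 (karst limestone): t_2 = 7.76 × 0.09 / 0.2112 = 3.307 d
  layer 3 (fine sand): t_3 = 11.9 × 0.25 / 0.2112 = 14.09 d
  layer 4 (fractured sandstone): t_4 = 5.02 × 0.18 / 0.2112 = 4.278 d
Total t = Σ t_i = 29.17 days.

29.2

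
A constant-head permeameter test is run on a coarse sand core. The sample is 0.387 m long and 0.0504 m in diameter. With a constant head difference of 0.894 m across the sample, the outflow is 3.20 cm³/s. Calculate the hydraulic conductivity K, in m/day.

60.0

Cross-sectional area A = π·(d/2)² = π × (0.0504/2)² = 0.001995 m².
Convert discharge: 3.20 cm³/s = 3.200e-06 m³/s.
Darcy's law rearranged: K = Q·L / (A·Δh) = 3.200e-06 × 0.387 / (0.001995 × 0.894) = 0.0006943 m/s = 59.99 m/day.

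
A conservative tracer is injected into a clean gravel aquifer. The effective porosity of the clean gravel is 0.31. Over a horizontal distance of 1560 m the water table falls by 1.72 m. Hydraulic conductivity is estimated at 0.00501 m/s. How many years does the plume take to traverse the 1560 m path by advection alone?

2.77

Convert K: 0.00501 m/s × 86400 = 432.9 m/day.
Hydraulic gradient i = Δh / L = 1.72 / 1560 = 0.001103.
Darcy flux q = K · i = 432.9 × 0.001103 = 0.4773 m/day.
Seepage velocity v = q / n_e = 0.4773 / 0.31 = 1.540 m/day.
Travel time t = L / v = 1560 / 1.540 = 1013 days = 2.774 years.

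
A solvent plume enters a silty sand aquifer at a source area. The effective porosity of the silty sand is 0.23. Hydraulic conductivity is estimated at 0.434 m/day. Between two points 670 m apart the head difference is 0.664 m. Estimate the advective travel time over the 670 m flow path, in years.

Hydraulic gradient i = Δh / L = 0.664 / 670 = 0.0009910.
Darcy flux q = K · i = 0.4340 × 0.0009910 = 0.0004301 m/day.
Seepage velocity v = q / n_e = 0.0004301 / 0.23 = 0.001870 m/day.
Travel time t = L / v = 670 / 0.001870 = 3.583e+05 days = 980.9 years.

981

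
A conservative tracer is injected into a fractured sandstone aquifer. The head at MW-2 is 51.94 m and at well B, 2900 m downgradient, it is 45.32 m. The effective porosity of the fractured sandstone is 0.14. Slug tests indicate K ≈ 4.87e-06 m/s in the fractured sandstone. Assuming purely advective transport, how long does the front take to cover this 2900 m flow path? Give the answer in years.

Convert K: 4.87e-06 m/s × 86400 = 0.4208 m/day.
Hydraulic gradient i = (51.94 − 45.32) / 2900 = 6.62 / 2900 = 0.002283.
Darcy flux q = K · i = 0.4208 × 0.002283 = 0.0009605 m/day.
Seepage velocity v = q / n_e = 0.0009605 / 0.14 = 0.006861 m/day.
Travel time t = L / v = 2900 / 0.006861 = 4.227e+05 days = 1157 years.

1160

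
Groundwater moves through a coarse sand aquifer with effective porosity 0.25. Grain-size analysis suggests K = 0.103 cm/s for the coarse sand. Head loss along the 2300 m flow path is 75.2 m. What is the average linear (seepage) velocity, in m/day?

Convert K: 0.103 cm/s × 864 = 88.99 m/day.
Hydraulic gradient i = Δh / L = 75.2 / 2300 = 0.03270.
Darcy flux q = K · i = 88.99 × 0.03270 = 2.910 m/day.
Seepage velocity v = q / n_e = 2.910 / 0.25 = 11.64 m/day.

11.6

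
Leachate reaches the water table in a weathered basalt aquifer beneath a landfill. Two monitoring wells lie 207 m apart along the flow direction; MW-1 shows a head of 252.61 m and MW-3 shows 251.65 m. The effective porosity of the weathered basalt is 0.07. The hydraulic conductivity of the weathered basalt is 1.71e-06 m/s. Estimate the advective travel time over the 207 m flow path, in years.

57.9

Convert K: 1.71e-06 m/s × 86400 = 0.1477 m/day.
Hydraulic gradient i = (252.61 − 251.65) / 207 = 0.96 / 207 = 0.004638.
Darcy flux q = K · i = 0.1477 × 0.004638 = 0.0006852 m/day.
Seepage velocity v = q / n_e = 0.0006852 / 0.07 = 0.009788 m/day.
Travel time t = L / v = 207 / 0.009788 = 21147 days = 57.90 years.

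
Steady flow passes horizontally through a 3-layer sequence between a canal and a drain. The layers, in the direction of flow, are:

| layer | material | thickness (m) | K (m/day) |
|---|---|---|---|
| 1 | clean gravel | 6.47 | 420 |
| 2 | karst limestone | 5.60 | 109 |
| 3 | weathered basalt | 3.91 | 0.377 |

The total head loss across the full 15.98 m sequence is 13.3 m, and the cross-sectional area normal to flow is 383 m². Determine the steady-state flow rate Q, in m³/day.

Flow is perpendicular to layering, so the layers act in series and the equivalent K is the thickness-weighted harmonic mean.
Total thickness L = 6.47 + 5.60 + 3.91 = 15.98 m.
Σ(b_i/K_i) = 6.47/420 + 5.60/109 + 3.91/0.377 = 10.44 d.
K_eq = L / Σ(b_i/K_i) = 15.98 / 10.44 = 1.531 m/day.
Q = K_eq · A · (Δh/L) = 1.531 × 383 × (13.3/15.98) = 488.0 m³/day.

488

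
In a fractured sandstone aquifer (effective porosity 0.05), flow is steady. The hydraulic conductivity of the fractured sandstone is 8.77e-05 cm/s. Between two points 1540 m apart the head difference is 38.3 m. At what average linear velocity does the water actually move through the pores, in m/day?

0.0377

Convert K: 8.77e-05 cm/s × 864 = 0.07577 m/day.
Hydraulic gradient i = Δh / L = 38.3 / 1540 = 0.02487.
Darcy flux q = K · i = 0.07577 × 0.02487 = 0.001884 m/day.
Seepage velocity v = q / n_e = 0.001884 / 0.05 = 0.03769 m/day.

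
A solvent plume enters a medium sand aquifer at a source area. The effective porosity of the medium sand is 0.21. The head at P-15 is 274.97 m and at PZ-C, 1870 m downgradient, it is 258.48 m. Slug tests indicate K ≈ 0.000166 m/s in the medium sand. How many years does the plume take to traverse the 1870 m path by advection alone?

Convert K: 0.000166 m/s × 86400 = 14.34 m/day.
Hydraulic gradient i = (274.97 − 258.48) / 1870 = 16.49 / 1870 = 0.008818.
Darcy flux q = K · i = 14.34 × 0.008818 = 0.1265 m/day.
Seepage velocity v = q / n_e = 0.1265 / 0.21 = 0.6023 m/day.
Travel time t = L / v = 1870 / 0.6023 = 3105 days = 8.501 years.

8.50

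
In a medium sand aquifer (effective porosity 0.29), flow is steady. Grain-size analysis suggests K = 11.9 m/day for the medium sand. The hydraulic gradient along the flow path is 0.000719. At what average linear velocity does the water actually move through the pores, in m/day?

Hydraulic gradient i = 0.000719.
Darcy flux q = K · i = 11.90 × 0.0007190 = 0.008556 m/day.
Seepage velocity v = q / n_e = 0.008556 / 0.29 = 0.02950 m/day.

0.0295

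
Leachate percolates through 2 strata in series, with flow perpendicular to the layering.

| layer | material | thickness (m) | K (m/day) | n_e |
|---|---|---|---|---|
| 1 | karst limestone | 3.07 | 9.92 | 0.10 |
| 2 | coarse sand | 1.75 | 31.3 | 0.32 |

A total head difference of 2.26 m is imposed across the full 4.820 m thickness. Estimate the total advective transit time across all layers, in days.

With flow normal to the layers, continuity requires the same specific discharge q through every layer.
Σ(b_i/K_i) = 3.07/9.92 + 1.75/31.3 = 0.3654 d.
q = Δh / Σ(b_i/K_i) = 2.26 / 0.3654 = 6.185 m/day.
In each layer the seepage velocity is v_i = q/n_i, so the layer transit time is t_i = b_i·n_i / q:
  layer 1 (karst limestone): t_1 = 3.07 × 0.10 / 6.185 = 0.04963 d
  layer 2 (coarse sand): t_2 = 1.75 × 0.32 / 6.185 = 0.09054 d
Total t = Σ t_i = 0.1402 days.

0.140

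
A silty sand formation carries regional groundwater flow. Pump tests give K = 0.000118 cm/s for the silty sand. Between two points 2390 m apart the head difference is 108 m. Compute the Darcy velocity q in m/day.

Convert K: 0.000118 cm/s × 864 = 0.1020 m/day.
Hydraulic gradient i = Δh / L = 108 / 2390 = 0.04519.
Specific discharge q = K · i = 0.1020 × 0.04519 = 0.004607 m/day.

0.00461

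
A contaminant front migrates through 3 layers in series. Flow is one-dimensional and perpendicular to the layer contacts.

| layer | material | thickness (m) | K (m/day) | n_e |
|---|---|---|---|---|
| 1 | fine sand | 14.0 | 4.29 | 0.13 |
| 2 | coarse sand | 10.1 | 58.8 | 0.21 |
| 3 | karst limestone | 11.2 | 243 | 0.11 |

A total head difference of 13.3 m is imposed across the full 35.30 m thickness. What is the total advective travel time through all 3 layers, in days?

1.35

With flow normal to the layers, continuity requires the same specific discharge q through every layer.
Σ(b_i/K_i) = 14.0/4.29 + 10.1/58.8 + 11.2/243 = 3.481 d.
q = Δh / Σ(b_i/K_i) = 13.3 / 3.481 = 3.820 m/day.
In each layer the seepage velocity is v_i = q/n_i, so the layer transit time is t_i = b_i·n_i / q:
  layer 1 (fine sand): t_1 = 14.0 × 0.13 / 3.820 = 0.4764 d
  layer 2 (coarse sand): t_2 = 10.1 × 0.21 / 3.820 = 0.5552 d
  layer 3 (karst limestone): t_3 = 11.2 × 0.11 / 3.820 = 0.3225 d
Total t = Σ t_i = 1.354 days.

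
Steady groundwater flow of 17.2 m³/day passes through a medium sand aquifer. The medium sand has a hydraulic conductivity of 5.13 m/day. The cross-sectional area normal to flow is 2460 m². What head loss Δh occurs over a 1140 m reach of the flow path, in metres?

From Q = K·A·i, i = Q / (K·A) = 17.2 / (5.130 × 2460) = 0.001363.
Head loss Δh = i · L = 0.001363 × 1140 = 1.554 m.

1.55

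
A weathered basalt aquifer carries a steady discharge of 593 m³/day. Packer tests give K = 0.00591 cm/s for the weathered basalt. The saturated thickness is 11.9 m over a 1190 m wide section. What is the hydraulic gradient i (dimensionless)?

0.00820

Convert K: 0.00591 cm/s × 864 = 5.106 m/day.
Cross-sectional area A = 1190 × 11.9 = 14161 m².
From Q = K·A·i, i = Q / (K·A) = 593 / (5.106 × 14161) = 0.008201.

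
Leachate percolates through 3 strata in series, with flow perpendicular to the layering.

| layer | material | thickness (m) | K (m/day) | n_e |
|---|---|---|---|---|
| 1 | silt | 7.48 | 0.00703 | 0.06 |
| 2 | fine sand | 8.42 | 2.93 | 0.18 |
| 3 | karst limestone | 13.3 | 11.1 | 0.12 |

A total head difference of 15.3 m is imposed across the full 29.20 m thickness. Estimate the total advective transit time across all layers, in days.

With flow normal to the layers, continuity requires the same specific discharge q through every layer.
Σ(b_i/K_i) = 7.48/0.00703 + 8.42/2.93 + 13.3/11.1 = 1068 d.
q = Δh / Σ(b_i/K_i) = 15.3 / 1068 = 0.01432 m/day.
In each layer the seepage velocity is v_i = q/n_i, so the layer transit time is t_i = b_i·n_i / q:
  layer 1 (silt): t_1 = 7.48 × 0.06 / 0.01432 = 31.33 d
  layer 2 (fine sand): t_2 = 8.42 × 0.18 / 0.01432 = 105.8 d
  layer 3 (karst limestone): t_3 = 13.3 × 0.12 / 0.01432 = 111.4 d
Total t = Σ t_i = 248.5 days.

249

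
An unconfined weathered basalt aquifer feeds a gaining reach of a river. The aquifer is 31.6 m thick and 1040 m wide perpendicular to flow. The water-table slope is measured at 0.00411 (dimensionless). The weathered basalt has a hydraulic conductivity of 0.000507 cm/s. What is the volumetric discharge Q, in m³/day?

59.2

Convert K: 0.000507 cm/s × 864 = 0.4380 m/day.
Cross-sectional area A = 1040 × 31.6 = 32864 m².
Hydraulic gradient i = 0.00411.
Darcy's law: Q = K · A · i = 0.4380 × 32864 × 0.004110 = 59.17 m³/day.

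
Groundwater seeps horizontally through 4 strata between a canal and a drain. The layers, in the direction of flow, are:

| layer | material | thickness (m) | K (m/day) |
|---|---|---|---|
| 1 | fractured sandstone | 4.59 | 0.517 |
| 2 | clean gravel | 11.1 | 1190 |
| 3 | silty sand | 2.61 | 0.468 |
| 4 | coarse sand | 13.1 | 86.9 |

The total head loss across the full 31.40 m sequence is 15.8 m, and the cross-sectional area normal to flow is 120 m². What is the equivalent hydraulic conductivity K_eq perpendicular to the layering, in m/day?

Flow is perpendicular to layering, so the layers act in series and the equivalent K is the thickness-weighted harmonic mean.
Total thickness L = 4.59 + 11.1 + 2.61 + 13.1 = 31.40 m.
Σ(b_i/K_i) = 4.59/0.517 + 11.1/1190 + 2.61/0.468 + 13.1/86.9 = 14.62 d.
K_eq = L / Σ(b_i/K_i) = 31.40 / 14.62 = 2.148 m/day.

2.15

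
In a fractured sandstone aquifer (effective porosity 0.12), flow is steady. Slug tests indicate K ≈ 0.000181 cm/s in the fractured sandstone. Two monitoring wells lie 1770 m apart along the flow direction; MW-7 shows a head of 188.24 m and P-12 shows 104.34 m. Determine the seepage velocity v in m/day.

Convert K: 0.000181 cm/s × 864 = 0.1564 m/day.
Hydraulic gradient i = (188.24 − 104.34) / 1770 = 83.9 / 1770 = 0.04740.
Darcy flux q = K · i = 0.1564 × 0.04740 = 0.007413 m/day.
Seepage velocity v = q / n_e = 0.007413 / 0.12 = 0.06177 m/day.

0.0618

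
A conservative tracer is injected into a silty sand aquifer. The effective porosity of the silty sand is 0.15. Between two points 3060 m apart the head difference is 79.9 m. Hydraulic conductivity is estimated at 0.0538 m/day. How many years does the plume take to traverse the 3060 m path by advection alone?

895

Hydraulic gradient i = Δh / L = 79.9 / 3060 = 0.02611.
Darcy flux q = K · i = 0.05380 × 0.02611 = 0.001405 m/day.
Seepage velocity v = q / n_e = 0.001405 / 0.15 = 0.009365 m/day.
Travel time t = L / v = 3060 / 0.009365 = 3.267e+05 days = 894.6 years.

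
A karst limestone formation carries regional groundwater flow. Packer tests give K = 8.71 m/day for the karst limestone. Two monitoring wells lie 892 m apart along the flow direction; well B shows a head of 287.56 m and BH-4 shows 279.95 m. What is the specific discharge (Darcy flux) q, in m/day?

0.0743

Hydraulic gradient i = (287.56 − 279.95) / 892 = 7.61 / 892 = 0.008531.
Specific discharge q = K · i = 8.710 × 0.008531 = 0.07431 m/day.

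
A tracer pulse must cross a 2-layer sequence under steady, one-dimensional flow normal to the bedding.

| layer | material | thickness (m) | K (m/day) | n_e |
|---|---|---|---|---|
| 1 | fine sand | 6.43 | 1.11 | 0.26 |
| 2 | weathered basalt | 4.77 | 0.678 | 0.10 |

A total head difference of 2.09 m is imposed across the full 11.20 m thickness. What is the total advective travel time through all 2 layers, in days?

13.2

With flow normal to the layers, continuity requires the same specific discharge q through every layer.
Σ(b_i/K_i) = 6.43/1.11 + 4.77/0.678 = 12.83 d.
q = Δh / Σ(b_i/K_i) = 2.09 / 12.83 = 0.1629 m/day.
In each layer the seepage velocity is v_i = q/n_i, so the layer transit time is t_i = b_i·n_i / q:
  layer 1 (fine sand): t_1 = 6.43 × 0.26 / 0.1629 = 10.26 d
  layer 2 (weathered basalt): t_2 = 4.77 × 0.10 / 0.1629 = 2.928 d
Total t = Σ t_i = 13.19 days.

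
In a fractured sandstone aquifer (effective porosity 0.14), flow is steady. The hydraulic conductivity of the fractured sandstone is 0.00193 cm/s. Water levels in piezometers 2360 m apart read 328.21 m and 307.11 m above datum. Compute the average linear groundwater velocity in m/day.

0.106

Convert K: 0.00193 cm/s × 864 = 1.668 m/day.
Hydraulic gradient i = (328.21 − 307.11) / 2360 = 21.1 / 2360 = 0.008941.
Darcy flux q = K · i = 1.668 × 0.008941 = 0.01491 m/day.
Seepage velocity v = q / n_e = 0.01491 / 0.14 = 0.1065 m/day.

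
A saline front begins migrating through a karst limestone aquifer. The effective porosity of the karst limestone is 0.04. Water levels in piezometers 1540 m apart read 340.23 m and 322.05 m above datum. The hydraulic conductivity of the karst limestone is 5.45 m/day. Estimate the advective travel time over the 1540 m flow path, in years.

2.62

Hydraulic gradient i = (340.23 − 322.05) / 1540 = 18.18 / 1540 = 0.01181.
Darcy flux q = K · i = 5.450 × 0.01181 = 0.06434 m/day.
Seepage velocity v = q / n_e = 0.06434 / 0.04 = 1.608 m/day.
Travel time t = L / v = 1540 / 1.608 = 957.4 days = 2.621 years.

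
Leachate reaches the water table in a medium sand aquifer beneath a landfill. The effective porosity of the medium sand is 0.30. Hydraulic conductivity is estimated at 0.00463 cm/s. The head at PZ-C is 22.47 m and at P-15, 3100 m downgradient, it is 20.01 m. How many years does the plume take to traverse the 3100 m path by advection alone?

Convert K: 0.00463 cm/s × 864 = 4.000 m/day.
Hydraulic gradient i = (22.47 − 20.01) / 3100 = 2.46 / 3100 = 0.0007935.
Darcy flux q = K · i = 4.000 × 0.0007935 = 0.003174 m/day.
Seepage velocity v = q / n_e = 0.003174 / 0.30 = 0.01058 m/day.
Travel time t = L / v = 3100 / 0.01058 = 2.930e+05 days = 802.1 years.

802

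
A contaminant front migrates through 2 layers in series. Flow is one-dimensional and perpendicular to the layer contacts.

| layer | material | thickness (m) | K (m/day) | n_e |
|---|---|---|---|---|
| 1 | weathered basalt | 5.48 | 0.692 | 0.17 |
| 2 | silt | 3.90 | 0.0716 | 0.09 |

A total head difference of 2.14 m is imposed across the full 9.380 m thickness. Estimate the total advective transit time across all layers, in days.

With flow normal to the layers, continuity requires the same specific discharge q through every layer.
Σ(b_i/K_i) = 5.48/0.692 + 3.90/0.0716 = 62.39 d.
q = Δh / Σ(b_i/K_i) = 2.14 / 62.39 = 0.03430 m/day.
In each layer the seepage velocity is v_i = q/n_i, so the layer transit time is t_i = b_i·n_i / q:
  layer 1 (weathered basalt): t_1 = 5.48 × 0.17 / 0.03430 = 27.16 d
  layer 2 (silt): t_2 = 3.90 × 0.09 / 0.03430 = 10.23 d
Total t = Σ t_i = 37.39 days.

37.4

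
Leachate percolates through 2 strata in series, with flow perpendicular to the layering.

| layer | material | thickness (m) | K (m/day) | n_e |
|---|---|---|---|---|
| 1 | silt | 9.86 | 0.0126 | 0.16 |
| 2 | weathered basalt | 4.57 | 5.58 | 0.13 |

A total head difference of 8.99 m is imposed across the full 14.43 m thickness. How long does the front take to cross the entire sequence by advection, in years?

0.518

With flow normal to the layers, continuity requires the same specific discharge q through every layer.
Σ(b_i/K_i) = 9.86/0.0126 + 4.57/5.58 = 783.4 d.
q = Δh / Σ(b_i/K_i) = 8.99 / 783.4 = 0.01148 m/day.
In each layer the seepage velocity is v_i = q/n_i, so the layer transit time is t_i = b_i·n_i / q:
  layer 1 (silt): t_1 = 9.86 × 0.16 / 0.01148 = 137.5 d
  layer 2 (weathered basalt): t_2 = 4.57 × 0.13 / 0.01148 = 51.77 d
Total t = Σ t_i = 189.2 days = 0.5181 years.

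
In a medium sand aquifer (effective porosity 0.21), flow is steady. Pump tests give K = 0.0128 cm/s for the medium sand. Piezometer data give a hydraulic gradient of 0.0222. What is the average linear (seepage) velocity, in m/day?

Convert K: 0.0128 cm/s × 864 = 11.06 m/day.
Hydraulic gradient i = 0.0222.
Darcy flux q = K · i = 11.06 × 0.02220 = 0.2455 m/day.
Seepage velocity v = q / n_e = 0.2455 / 0.21 = 1.169 m/day.

1.17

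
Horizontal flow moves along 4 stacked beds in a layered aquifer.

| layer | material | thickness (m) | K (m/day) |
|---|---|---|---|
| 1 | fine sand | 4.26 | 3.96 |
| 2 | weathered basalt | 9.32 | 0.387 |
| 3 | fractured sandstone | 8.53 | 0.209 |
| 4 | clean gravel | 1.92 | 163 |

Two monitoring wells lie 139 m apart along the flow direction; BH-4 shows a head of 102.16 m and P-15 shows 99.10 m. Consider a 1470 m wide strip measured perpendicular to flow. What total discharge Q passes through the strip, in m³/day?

10800

Flow is parallel to layering, so each bed carries its own Darcy discharge and the transmissivities add.
Σ(K_i·b_i) = 3.96×4.26 + 0.387×9.32 + 0.209×8.53 + 163×1.92 = 335.2 m²/day.
Hydraulic gradient i = (102.16 − 99.10) / 139 = 3.06 / 139 = 0.02201.
Q = Σ(K_i·b_i) · W · i = 335.2 × 1470 × 0.02201 = 10848 m³/day.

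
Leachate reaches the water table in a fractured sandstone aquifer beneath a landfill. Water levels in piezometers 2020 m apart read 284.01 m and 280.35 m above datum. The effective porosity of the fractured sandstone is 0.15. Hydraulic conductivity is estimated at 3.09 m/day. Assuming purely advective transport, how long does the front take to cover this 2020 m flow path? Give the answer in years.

Hydraulic gradient i = (284.01 − 280.35) / 2020 = 3.66 / 2020 = 0.001812.
Darcy flux q = K · i = 3.090 × 0.001812 = 0.005599 m/day.
Seepage velocity v = q / n_e = 0.005599 / 0.15 = 0.03732 m/day.
Travel time t = L / v = 2020 / 0.03732 = 54120 days = 148.2 years.

148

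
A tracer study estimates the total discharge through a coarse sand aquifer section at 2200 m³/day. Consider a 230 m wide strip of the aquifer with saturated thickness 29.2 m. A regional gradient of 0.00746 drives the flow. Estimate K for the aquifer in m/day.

Cross-sectional area A = 230 × 29.2 = 6716 m².
Hydraulic gradient i = 0.00746.
From Q = K·A·i, K = Q / (A·i) = 2200 / (6716 × 0.007460) = 43.91 m/day.

43.9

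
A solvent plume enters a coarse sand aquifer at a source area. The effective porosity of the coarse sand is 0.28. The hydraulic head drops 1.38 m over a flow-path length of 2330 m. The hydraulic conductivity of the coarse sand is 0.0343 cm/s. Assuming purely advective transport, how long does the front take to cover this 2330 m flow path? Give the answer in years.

Convert K: 0.0343 cm/s × 864 = 29.64 m/day.
Hydraulic gradient i = Δh / L = 1.38 / 2330 = 0.0005923.
Darcy flux q = K · i = 29.64 × 0.0005923 = 0.01755 m/day.
Seepage velocity v = q / n_e = 0.01755 / 0.28 = 0.06269 m/day.
Travel time t = L / v = 2330 / 0.06269 = 37169 days = 101.8 years.

102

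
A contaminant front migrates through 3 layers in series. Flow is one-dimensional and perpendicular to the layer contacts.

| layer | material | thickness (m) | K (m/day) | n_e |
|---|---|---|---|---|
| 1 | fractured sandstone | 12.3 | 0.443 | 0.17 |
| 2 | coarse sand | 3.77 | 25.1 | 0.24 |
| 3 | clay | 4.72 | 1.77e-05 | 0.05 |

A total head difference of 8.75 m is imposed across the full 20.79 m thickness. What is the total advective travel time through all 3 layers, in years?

With flow normal to the layers, continuity requires the same specific discharge q through every layer.
Σ(b_i/K_i) = 12.3/0.443 + 3.77/25.1 + 4.72/1.77e-05 = 2.667e+05 d.
q = Δh / Σ(b_i/K_i) = 8.75 / 2.667e+05 = 3.281e-05 m/day.
In each layer the seepage velocity is v_i = q/n_i, so the layer transit time is t_i = b_i·n_i / q:
  layer 1 (fractured sandstone): t_1 = 12.3 × 0.17 / 3.281e-05 = 63732 d
  layer 2 (coarse sand): t_2 = 3.77 × 0.24 / 3.281e-05 = 27578 d
  layer 3 (clay): t_3 = 4.72 × 0.05 / 3.281e-05 = 7193 d
Total t = Σ t_i = 98503 days = 269.7 years.

270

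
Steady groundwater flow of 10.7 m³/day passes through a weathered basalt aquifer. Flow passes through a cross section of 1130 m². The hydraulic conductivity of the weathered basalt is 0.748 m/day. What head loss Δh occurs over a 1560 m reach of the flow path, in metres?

19.7

From Q = K·A·i, i = Q / (K·A) = 10.7 / (0.7480 × 1130) = 0.01266.
Head loss Δh = i · L = 0.01266 × 1560 = 19.75 m.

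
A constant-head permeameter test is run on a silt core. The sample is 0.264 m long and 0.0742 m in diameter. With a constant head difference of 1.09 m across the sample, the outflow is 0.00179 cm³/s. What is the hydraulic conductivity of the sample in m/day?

0.00866

Cross-sectional area A = π·(d/2)² = π × (0.0742/2)² = 0.004324 m².
Convert discharge: 0.00179 cm³/s = 1.790e-09 m³/s.
Darcy's law rearranged: K = Q·L / (A·Δh) = 1.790e-09 × 0.264 / (0.004324 × 1.09) = 1.003e-07 m/s = 0.008663 m/day.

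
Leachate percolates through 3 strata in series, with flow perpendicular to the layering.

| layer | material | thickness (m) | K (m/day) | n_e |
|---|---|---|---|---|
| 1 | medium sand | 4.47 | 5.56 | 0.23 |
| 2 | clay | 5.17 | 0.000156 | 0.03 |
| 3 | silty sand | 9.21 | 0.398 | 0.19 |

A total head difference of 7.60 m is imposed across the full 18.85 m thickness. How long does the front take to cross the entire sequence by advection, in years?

35.0

With flow normal to the layers, continuity requires the same specific discharge q through every layer.
Σ(b_i/K_i) = 4.47/5.56 + 5.17/0.000156 + 9.21/0.398 = 33165 d.
q = Δh / Σ(b_i/K_i) = 7.60 / 33165 = 0.0002292 m/day.
In each layer the seepage velocity is v_i = q/n_i, so the layer transit time is t_i = b_i·n_i / q:
  layer 1 (medium sand): t_1 = 4.47 × 0.23 / 0.0002292 = 4486 d
  layer 2 (clay): t_2 = 5.17 × 0.03 / 0.0002292 = 676.8 d
  layer 3 (silty sand): t_3 = 9.21 × 0.19 / 0.0002292 = 7636 d
Total t = Σ t_i = 12799 days = 35.04 years.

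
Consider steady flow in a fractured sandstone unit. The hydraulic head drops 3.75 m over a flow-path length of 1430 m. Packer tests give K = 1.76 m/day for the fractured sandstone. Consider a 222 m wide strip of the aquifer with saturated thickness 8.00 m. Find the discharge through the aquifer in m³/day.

8.20

Cross-sectional area A = 222 × 8.00 = 1776 m².
Hydraulic gradient i = Δh / L = 3.75 / 1430 = 0.002622.
Darcy's law: Q = K · A · i = 1.760 × 1776 × 0.002622 = 8.197 m³/day.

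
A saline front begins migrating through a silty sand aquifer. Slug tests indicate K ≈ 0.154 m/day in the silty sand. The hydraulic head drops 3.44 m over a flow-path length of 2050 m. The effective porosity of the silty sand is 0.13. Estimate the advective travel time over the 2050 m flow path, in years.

2820

Hydraulic gradient i = Δh / L = 3.44 / 2050 = 0.001678.
Darcy flux q = K · i = 0.1540 × 0.001678 = 0.0002584 m/day.
Seepage velocity v = q / n_e = 0.0002584 / 0.13 = 0.001988 m/day.
Travel time t = L / v = 2050 / 0.001988 = 1.031e+06 days = 2823 years.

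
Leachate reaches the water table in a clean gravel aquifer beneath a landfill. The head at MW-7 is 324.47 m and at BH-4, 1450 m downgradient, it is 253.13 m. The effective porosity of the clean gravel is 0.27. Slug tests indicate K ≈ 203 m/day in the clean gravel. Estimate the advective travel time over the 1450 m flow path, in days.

Hydraulic gradient i = (324.47 − 253.13) / 1450 = 71.34 / 1450 = 0.04920.
Darcy flux q = K · i = 203.0 × 0.04920 = 9.988 m/day.
Seepage velocity v = q / n_e = 9.988 / 0.27 = 36.99 m/day.
Travel time t = L / v = 1450 / 36.99 = 39.20 days.

39.2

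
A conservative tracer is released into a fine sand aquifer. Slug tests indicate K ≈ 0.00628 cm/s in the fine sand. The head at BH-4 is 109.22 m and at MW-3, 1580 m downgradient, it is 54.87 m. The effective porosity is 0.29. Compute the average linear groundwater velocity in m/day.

Convert K: 0.00628 cm/s × 864 = 5.426 m/day.
Hydraulic gradient i = (109.22 − 54.87) / 1580 = 54.35 / 1580 = 0.03440.
Darcy flux q = K · i = 5.426 × 0.03440 = 0.1866 m/day.
Seepage velocity v = q / n_e = 0.1866 / 0.29 = 0.6436 m/day.

0.644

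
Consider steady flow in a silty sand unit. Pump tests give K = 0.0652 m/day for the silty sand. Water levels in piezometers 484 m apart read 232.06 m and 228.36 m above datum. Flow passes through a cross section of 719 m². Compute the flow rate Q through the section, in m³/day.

Hydraulic gradient i = (232.06 − 228.36) / 484 = 3.7 / 484 = 0.007645.
Darcy's law: Q = K · A · i = 0.06520 × 719.0 × 0.007645 = 0.3584 m³/day.

0.358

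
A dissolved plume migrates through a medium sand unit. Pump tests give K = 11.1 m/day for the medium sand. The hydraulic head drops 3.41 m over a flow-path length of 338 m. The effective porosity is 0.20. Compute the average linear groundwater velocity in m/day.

0.560

Hydraulic gradient i = Δh / L = 3.41 / 338 = 0.01009.
Darcy flux q = K · i = 11.10 × 0.01009 = 0.1120 m/day.
Seepage velocity v = q / n_e = 0.1120 / 0.20 = 0.5599 m/day.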